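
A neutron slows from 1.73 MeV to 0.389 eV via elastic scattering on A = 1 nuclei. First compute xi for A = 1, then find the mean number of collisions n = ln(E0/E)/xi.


xi = 1 + (A-1)^2/(2A)*ln((A-1)/(A+1)) = 1 (for A = 1)
n = ln(E0/E) / xi
n = ln(1.73e6 / 0.389) / 1
n = ln(4.447301e+06) / 1 = 15.308

15.308


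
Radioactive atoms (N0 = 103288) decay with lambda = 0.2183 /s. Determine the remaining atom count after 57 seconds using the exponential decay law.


N = N0 * exp(-lambda * t)
N = 103288 * exp(-0.2183 * 57)
N = 0.40746

0.40746


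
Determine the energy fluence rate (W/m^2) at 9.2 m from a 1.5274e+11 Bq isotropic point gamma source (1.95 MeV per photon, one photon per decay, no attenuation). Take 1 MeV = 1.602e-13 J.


psi = A * E * 1.602e-13 / (4*pi*r^2)
psi = 1.5274e+11 * 1.95 * 1.602e-13 / (4*pi*9.2^2)
psi = 4.4861e-05 W/m^2

4.4861e-05


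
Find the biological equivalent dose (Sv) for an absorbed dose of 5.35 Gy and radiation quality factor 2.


H = D * Q
H = 5.35 * 2
H = 10.700 Sv

10.700


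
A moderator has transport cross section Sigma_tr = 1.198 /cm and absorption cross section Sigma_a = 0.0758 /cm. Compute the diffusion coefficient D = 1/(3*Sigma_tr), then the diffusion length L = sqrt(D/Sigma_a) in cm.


D = 1 / (3 * Sigma_tr) = 1 / (3 * 1.198) = 0.2782415 cm
L = sqrt(D / Sigma_a)
L = sqrt(0.2782415 / 0.0758)
L = 1.9159 cm

1.9159


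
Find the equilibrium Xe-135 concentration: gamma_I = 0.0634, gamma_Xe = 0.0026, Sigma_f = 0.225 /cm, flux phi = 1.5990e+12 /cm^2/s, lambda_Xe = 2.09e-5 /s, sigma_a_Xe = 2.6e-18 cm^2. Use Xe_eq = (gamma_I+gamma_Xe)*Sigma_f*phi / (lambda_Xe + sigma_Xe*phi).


Xe_eq = (gamma_I + gamma_Xe) * Sigma_f * phi / (lambda_Xe + sigma_Xe * phi)
Numerator = (0.0634 + 0.0026) * 0.225 * 1.5990e+12 = 2.374515e+10
Denominator = 2.09e-5 + 2.6e-18 * 1.5990e+12 = 2.505740e-05
Xe_eq = 2.374515e+10 / 2.505740e-05 = 9.4763e+14 /cm^3

9.4763e+14


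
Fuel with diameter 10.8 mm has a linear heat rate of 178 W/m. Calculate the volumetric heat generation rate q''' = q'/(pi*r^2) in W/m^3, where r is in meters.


r = D / 2 / 1000 = 10.8 / 2 / 1000 = 0.0054 m
q''' = q' / (pi * r^2)
q''' = 178 / (pi * 0.0054^2)
q''' = 1.9430e+06 W/m^3

1.9430e+06


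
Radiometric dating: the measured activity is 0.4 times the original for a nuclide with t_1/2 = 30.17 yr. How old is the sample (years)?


lambda = ln(2) / t_half = ln(2) / 30.17 = 0.02297472 /yr
t = -ln(A/A0) / lambda
t = -ln(0.4) / 0.02297472
t = 39.883 yr

39.883


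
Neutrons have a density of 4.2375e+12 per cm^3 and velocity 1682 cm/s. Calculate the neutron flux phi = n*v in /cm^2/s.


phi = n * v
phi = 4.2375e+12 * 1682
phi = 7.1275e+15 /cm^2/s

7.1275e+15


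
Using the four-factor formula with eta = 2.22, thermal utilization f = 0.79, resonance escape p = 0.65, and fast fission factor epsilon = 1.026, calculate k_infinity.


k_inf = eta * f * p * epsilon
k_inf = 2.22 * 0.79 * 0.65 * 1.026
k_inf = 1.1696

1.1696


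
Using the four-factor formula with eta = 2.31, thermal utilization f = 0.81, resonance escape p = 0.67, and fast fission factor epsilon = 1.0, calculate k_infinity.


k_inf = eta * f * p * epsilon
k_inf = 2.31 * 0.81 * 0.67 * 1.0
k_inf = 1.2536

1.2536


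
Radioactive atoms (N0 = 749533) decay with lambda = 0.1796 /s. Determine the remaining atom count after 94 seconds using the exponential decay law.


N = N0 * exp(-lambda * t)
N = 749533 * exp(-0.1796 * 94)
N = 0.034903

0.034903


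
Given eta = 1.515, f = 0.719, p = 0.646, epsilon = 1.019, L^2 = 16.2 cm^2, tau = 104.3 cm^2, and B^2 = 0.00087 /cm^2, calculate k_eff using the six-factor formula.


k_inf = eta*f*p*eps = 1.515*0.719*0.646*1.019 = 0.7170480
P_TNL = 1/(1 + L^2*B^2) = 1/(1 + 16.2*0.00087) = 0.9861019
P_FNL = exp(-B^2*tau) = exp(-0.00087*104.3) = 0.9132542
k_eff = k_inf * P_TNL * P_FNL = 0.7170480 * 0.9861019 * 0.9132542
k_eff = 0.64575

0.64575


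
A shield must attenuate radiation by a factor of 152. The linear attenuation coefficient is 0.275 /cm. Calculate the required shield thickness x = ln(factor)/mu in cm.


x = ln(factor) / mu
x = ln(152) / 0.275
x = 18.269 cm

18.269


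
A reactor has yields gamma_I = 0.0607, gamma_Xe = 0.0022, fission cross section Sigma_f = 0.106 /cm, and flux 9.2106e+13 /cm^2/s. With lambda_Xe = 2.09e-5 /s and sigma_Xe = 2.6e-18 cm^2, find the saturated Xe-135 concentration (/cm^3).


Xe_eq = (gamma_I + gamma_Xe) * Sigma_f * phi / (lambda_Xe + sigma_Xe * phi)
Numerator = (0.0607 + 0.0022) * 0.106 * 9.2106e+13 = 6.141075e+11
Denominator = 2.09e-5 + 2.6e-18 * 9.2106e+13 = 2.603756e-04
Xe_eq = 6.141075e+11 / 2.603756e-04 = 2.3585e+15 /cm^3

2.3585e+15


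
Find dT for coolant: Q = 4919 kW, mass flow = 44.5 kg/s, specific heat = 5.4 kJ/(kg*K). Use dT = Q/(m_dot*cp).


dT = Q / (m_dot * cp)
dT = 4919 / (44.5 * 5.4)
dT = 20.470 C

20.470


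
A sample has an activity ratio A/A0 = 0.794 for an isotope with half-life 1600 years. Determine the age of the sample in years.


lambda = ln(2) / t_half = ln(2) / 1600 = 4.332170e-04 /yr
t = -ln(A/A0) / lambda
t = -ln(0.794) / 4.332170e-04
t = 532.46 yr

532.46


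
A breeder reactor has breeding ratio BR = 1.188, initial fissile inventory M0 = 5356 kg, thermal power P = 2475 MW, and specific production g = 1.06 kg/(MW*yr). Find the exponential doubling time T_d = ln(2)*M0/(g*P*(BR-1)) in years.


Breeding gain G = BR - 1 = 1.188 - 1 = 0.188
Fissile production rate = g * P * G = 1.06 * 2475 * 0.188 = 493.218 kg/yr
T_d = ln(2) * M0 / (g * P * G)
T_d = ln(2) * 5356 / 493.218 = 7.5271 yr

7.5271


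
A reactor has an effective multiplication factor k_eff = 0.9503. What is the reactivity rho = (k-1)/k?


rho = (k_eff - 1) / k_eff
rho = (0.9503 - 1) / 0.9503
rho = -0.052299

-0.052299


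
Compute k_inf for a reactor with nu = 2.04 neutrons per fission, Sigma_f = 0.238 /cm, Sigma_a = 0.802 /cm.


k_inf = nu * Sigma_f / Sigma_a
k_inf = 2.04 * 0.238 / 0.802
k_inf = 0.60539

0.60539


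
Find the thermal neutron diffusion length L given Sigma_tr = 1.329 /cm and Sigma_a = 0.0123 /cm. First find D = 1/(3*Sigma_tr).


D = 1 / (3 * Sigma_tr) = 1 / (3 * 1.329) = 0.2508151 cm
L = sqrt(D / Sigma_a)
L = sqrt(0.2508151 / 0.0123)
L = 4.5157 cm

4.5157


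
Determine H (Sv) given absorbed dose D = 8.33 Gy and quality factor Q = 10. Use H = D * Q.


H = D * Q
H = 8.33 * 10
H = 83.300 Sv

83.300


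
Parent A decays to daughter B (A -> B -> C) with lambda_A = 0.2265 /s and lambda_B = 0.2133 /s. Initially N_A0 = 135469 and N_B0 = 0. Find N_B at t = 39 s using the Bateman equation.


N_B(t) = lambda_A * N_A0 / (lambda_B - lambda_A) * [exp(-lambda_A*t) - exp(-lambda_B*t)]
exp(-0.2265*39) = 1.457672e-04; exp(-0.2133*39) = 2.439127e-04
N_B = 0.2265 * 135469 / (0.2133 - 0.2265) * (1.457672e-04 - 2.439127e-04)
N_B = 228.14

228.14


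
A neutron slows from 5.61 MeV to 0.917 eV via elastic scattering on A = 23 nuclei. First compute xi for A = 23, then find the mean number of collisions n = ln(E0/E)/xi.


xi = 1 + (A-1)^2/(2A)*ln((A-1)/(A+1)) = 0.08448899 (for A = 23)
n = ln(E0/E) / xi
n = ln(5.61e6 / 0.917) / 0.08448899
n = ln(6.117775e+06) / 0.08448899 = 184.96

184.96


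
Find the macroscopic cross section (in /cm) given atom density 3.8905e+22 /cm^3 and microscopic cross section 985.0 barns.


Sigma = N * sigma_barns * 1e-24
Sigma = 3.8905e+22 * 985.0 * 1e-24
Sigma = 38.321 /cm

38.321


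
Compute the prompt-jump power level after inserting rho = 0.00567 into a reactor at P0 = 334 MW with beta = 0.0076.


P1/P0 = beta / (beta - rho)
P1/P0 = 0.0076 / (0.0076 - 0.00567) = 3.937824
P1 = 334 * 3.937824 = 1315.2 MW

1315.2


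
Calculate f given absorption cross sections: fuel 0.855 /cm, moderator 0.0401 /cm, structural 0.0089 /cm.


f = Sigma_a_fuel / (Sigma_a_fuel + Sigma_a_mod + Sigma_a_other)
f = 0.855 / (0.855 + 0.0401 + 0.0089)
f = 0.94580

0.94580


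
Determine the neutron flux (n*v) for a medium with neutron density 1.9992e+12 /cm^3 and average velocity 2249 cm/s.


phi = n * v
phi = 1.9992e+12 * 2249
phi = 4.4962e+15 /cm^2/s

4.4962e+15


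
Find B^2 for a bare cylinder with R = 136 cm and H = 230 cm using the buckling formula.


B^2 = (2.405/R)^2 + (pi/H)^2
B^2 = (2.405/136)^2 + (pi/230)^2
B^2 = 4.9929e-04 /cm^2

4.9929e-04


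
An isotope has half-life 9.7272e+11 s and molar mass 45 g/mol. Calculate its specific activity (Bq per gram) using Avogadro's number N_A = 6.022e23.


lambda = ln(2) / t_half = ln(2) / 9.7272e+11 = 7.125865e-13 /s
SA = lambda * N_A / M
SA = 7.125865e-13 * 6.022e23 / 45
SA = 9.5360e+09 Bq/g

9.5360e+09


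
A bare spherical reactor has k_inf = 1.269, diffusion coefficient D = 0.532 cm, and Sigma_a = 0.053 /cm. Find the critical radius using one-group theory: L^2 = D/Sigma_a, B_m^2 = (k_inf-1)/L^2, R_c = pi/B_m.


L^2 = D / Sigma_a = 0.532 / 0.053 = 10.03774 cm^2
B_m^2 = (k_inf - 1) / L^2 = (1.269 - 1) / 10.03774 = 0.02679886 /cm^2
For a bare sphere: B_g = pi/R, so R_c = pi / sqrt(B_m^2)
R_c = pi / sqrt(0.02679886) = 19.191 cm

19.191


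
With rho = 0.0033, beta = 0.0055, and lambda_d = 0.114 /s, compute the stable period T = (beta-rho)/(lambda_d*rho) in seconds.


T = (beta - rho) / (lambda_d * rho)
T = (0.0055 - 0.0033) / (0.114 * 0.0033)
T = 5.8480 s

5.8480


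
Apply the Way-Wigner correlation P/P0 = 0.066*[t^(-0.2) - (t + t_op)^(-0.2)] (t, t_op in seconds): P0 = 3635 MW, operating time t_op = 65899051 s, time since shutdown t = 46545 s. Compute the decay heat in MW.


P/P0 = 0.066 * [t^(-0.2) - (t + t_op)^(-0.2)]
P/P0 = 0.066 * [46545^(-0.2) - (46545 + 65899051)^(-0.2)]
P/P0 = 0.066 * [0.1165267 - 0.02730001] = 0.005888962
P = 3635 * 0.005888962 = 21.406 MW

21.406


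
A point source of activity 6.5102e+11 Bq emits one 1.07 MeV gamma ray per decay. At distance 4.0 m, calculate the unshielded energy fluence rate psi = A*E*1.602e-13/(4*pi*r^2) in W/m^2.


psi = A * E * 1.602e-13 / (4*pi*r^2)
psi = 6.5102e+11 * 1.07 * 1.602e-13 / (4*pi*4.0^2)
psi = 5.5502e-04 W/m^2

5.5502e-04


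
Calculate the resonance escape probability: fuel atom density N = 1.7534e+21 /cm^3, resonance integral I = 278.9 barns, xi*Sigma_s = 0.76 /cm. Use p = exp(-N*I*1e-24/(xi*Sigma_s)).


p = exp(-N * I * 1e-24 / (xi*Sigma_s))
p = exp(-1.7534e+21 * 278.9 * 1e-24 / 0.76)
p = 0.52548

0.52548


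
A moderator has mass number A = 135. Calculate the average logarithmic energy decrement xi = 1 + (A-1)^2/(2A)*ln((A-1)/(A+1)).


xi = 1 + (A-1)^2/(2A) * ln((A-1)/(A+1))
xi = 1 + (135-1)^2/(2*135) * ln((135-1)/(135 +1))
xi = 0.014742

0.014742


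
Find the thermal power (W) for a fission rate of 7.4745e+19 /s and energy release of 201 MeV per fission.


P = fission_rate * E_MeV * 1.602e-13
P = 7.4745e+19 * 201 * 1.602e-13
P = 2.4068e+09 W

2.4068e+09


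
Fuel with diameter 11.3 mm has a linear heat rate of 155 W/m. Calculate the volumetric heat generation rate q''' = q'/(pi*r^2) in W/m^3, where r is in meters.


r = D / 2 / 1000 = 11.3 / 2 / 1000 = 0.00565 m
q''' = q' / (pi * r^2)
q''' = 155 / (pi * 0.00565^2)
q''' = 1.5456e+06 W/m^3

1.5456e+06


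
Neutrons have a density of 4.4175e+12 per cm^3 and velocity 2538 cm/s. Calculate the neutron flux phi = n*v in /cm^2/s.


phi = n * v
phi = 4.4175e+12 * 2538
phi = 1.1212e+16 /cm^2/s

1.1212e+16


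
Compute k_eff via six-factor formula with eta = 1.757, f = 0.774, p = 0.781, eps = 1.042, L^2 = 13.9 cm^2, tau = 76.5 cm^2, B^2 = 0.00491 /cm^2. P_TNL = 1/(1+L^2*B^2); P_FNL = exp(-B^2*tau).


k_inf = eta*f*p*eps = 1.757*0.774*0.781*1.042 = 1.106704
P_TNL = 1/(1 + L^2*B^2) = 1/(1 + 13.9*0.00491) = 0.9361113
P_FNL = exp(-B^2*tau) = exp(-0.00491*76.5) = 0.6868667
k_eff = k_inf * P_TNL * P_FNL = 1.106704 * 0.9361113 * 0.6868667
k_eff = 0.71159

0.71159


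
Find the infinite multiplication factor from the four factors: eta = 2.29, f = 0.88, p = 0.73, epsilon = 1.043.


k_inf = eta * f * p * epsilon
k_inf = 2.29 * 0.88 * 0.73 * 1.043
k_inf = 1.5344

1.5344


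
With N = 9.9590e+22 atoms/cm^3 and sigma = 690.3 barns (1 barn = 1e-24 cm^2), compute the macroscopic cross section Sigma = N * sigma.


Sigma = N * sigma_barns * 1e-24
Sigma = 9.9590e+22 * 690.3 * 1e-24
Sigma = 68.747 /cm

68.747


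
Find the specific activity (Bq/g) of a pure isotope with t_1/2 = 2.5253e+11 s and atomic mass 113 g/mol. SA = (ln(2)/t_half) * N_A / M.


lambda = ln(2) / t_half = ln(2) / 2.5253e+11 = 2.744811e-12 /s
SA = lambda * N_A / M
SA = 2.744811e-12 * 6.022e23 / 113
SA = 1.4628e+10 Bq/g

1.4628e+10


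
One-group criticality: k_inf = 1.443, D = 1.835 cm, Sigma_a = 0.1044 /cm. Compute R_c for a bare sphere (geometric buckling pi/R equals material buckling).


L^2 = D / Sigma_a = 1.835 / 0.1044 = 17.57663 cm^2
B_m^2 = (k_inf - 1) / L^2 = (1.443 - 1) / 17.57663 = 0.02520392 /cm^2
For a bare sphere: B_g = pi/R, so R_c = pi / sqrt(B_m^2)
R_c = pi / sqrt(0.02520392) = 19.789 cm

19.789


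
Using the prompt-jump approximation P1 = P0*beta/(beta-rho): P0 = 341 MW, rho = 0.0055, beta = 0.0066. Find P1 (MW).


P1/P0 = beta / (beta - rho)
P1/P0 = 0.0066 / (0.0066 - 0.0055) = 6.000000
P1 = 341 * 6.000000 = 2046.0 MW

2046.0


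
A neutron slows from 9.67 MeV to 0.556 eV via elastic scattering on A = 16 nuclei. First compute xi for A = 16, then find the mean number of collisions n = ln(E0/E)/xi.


xi = 1 + (A-1)^2/(2A)*ln((A-1)/(A+1)) = 0.1199467 (for A = 16)
n = ln(E0/E) / xi
n = ln(9.67e6 / 0.556) / 0.1199467
n = ln(1.739209e+07) / 0.1199467 = 138.99

138.99


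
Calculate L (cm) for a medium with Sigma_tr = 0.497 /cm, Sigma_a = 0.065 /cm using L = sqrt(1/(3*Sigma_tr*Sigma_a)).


D = 1 / (3 * Sigma_tr) = 1 / (3 * 0.497) = 0.6706908 cm
L = sqrt(D / Sigma_a)
L = sqrt(0.6706908 / 0.065)
L = 3.2122 cm

3.2122


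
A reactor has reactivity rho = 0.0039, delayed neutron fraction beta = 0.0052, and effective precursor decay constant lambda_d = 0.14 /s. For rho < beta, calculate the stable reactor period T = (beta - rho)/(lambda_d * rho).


T = (beta - rho) / (lambda_d * rho)
T = (0.0052 - 0.0039) / (0.14 * 0.0039)
T = 2.3810 s

2.3810


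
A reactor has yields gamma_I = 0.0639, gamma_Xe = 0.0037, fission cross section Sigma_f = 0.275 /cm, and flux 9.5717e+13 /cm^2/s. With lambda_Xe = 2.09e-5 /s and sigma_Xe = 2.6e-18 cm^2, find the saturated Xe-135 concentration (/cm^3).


Xe_eq = (gamma_I + gamma_Xe) * Sigma_f * phi / (lambda_Xe + sigma_Xe * phi)
Numerator = (0.0639 + 0.0037) * 0.275 * 9.5717e+13 = 1.779379e+12
Denominator = 2.09e-5 + 2.6e-18 * 9.5717e+13 = 2.697642e-04
Xe_eq = 1.779379e+12 / 2.697642e-04 = 6.5961e+15 /cm^3

6.5961e+15


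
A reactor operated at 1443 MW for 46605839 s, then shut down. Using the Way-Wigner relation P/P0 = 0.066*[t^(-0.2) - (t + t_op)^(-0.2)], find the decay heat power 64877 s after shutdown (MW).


P/P0 = 0.066 * [t^(-0.2) - (t + t_op)^(-0.2)]
P/P0 = 0.066 * [64877^(-0.2) - (64877 + 46605839)^(-0.2)]
P/P0 = 0.066 * [0.1090390 - 0.02925439] = 0.005265784
P = 1443 * 0.005265784 = 7.5985 MW

7.5985


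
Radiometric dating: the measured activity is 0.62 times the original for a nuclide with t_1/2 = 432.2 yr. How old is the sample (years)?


lambda = ln(2) / t_half = ln(2) / 432.2 = 0.001603765 /yr
t = -ln(A/A0) / lambda
t = -ln(0.62) / 0.001603765
t = 298.07 yr

298.07


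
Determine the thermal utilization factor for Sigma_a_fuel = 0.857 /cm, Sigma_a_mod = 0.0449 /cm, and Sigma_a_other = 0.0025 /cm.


f = Sigma_a_fuel / (Sigma_a_fuel + Sigma_a_mod + Sigma_a_other)
f = 0.857 / (0.857 + 0.0449 + 0.0025)
f = 0.94759

0.94759


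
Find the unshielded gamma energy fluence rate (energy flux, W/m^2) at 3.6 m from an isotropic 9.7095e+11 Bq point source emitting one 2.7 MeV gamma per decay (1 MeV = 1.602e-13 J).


psi = A * E * 1.602e-13 / (4*pi*r^2)
psi = 9.7095e+11 * 2.7 * 1.602e-13 / (4*pi*3.6^2)
psi = 0.0025787 W/m^2

0.0025787


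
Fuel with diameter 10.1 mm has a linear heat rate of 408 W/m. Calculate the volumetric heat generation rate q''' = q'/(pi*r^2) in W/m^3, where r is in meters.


r = D / 2 / 1000 = 10.1 / 2 / 1000 = 0.00505 m
q''' = q' / (pi * r^2)
q''' = 408 / (pi * 0.00505^2)
q''' = 5.0925e+06 W/m^3

5.0925e+06


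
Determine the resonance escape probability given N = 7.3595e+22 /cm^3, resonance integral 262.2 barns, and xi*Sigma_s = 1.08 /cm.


p = exp(-N * I * 1e-24 / (xi*Sigma_s))
p = exp(-7.3595e+22 * 262.2 * 1e-24 / 1.08)
p = 1.7392e-08

1.7392e-08


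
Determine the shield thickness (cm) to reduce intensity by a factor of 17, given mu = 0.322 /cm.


x = ln(factor) / mu
x = ln(17) / 0.322
x = 8.7988 cm

8.7988


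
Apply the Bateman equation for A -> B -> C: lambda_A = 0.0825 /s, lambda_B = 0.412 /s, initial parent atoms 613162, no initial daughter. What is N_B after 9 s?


N_B(t) = lambda_A * N_A0 / (lambda_B - lambda_A) * [exp(-lambda_A*t) - exp(-lambda_B*t)]
exp(-0.0825*9) = 0.4759226; exp(-0.412*9) = 0.02452653
N_B = 0.0825 * 613162 / (0.412 - 0.0825) * (0.4759226 - 0.02452653)
N_B = 69300

69300


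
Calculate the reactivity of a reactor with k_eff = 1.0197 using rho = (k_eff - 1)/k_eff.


rho = (k_eff - 1) / k_eff
rho = (1.0197 - 1) / 1.0197
rho = 0.019319

0.019319


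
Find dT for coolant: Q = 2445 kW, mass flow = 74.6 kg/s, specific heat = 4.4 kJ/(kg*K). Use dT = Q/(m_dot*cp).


dT = Q / (m_dot * cp)
dT = 2445 / (74.6 * 4.4)
dT = 7.4488 C

7.4488


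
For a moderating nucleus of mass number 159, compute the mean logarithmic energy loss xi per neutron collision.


xi = 1 + (A-1)^2/(2A) * ln((A-1)/(A+1))
xi = 1 + (159-1)^2/(2*159) * ln((159-1)/(159 +1))
xi = 0.012526

0.012526


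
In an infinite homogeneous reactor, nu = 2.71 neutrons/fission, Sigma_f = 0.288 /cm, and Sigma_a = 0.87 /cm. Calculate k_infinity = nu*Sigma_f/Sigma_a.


k_inf = nu * Sigma_f / Sigma_a
k_inf = 2.71 * 0.288 / 0.87
k_inf = 0.89710

0.89710


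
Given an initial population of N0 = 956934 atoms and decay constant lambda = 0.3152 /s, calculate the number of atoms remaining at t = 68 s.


N = N0 * exp(-lambda * t)
N = 956934 * exp(-0.3152 * 68)
N = 4.7031e-04

4.7031e-04


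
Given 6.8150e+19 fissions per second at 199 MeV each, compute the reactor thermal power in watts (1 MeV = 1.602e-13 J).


P = fission_rate * E_MeV * 1.602e-13
P = 6.8150e+19 * 199 * 1.602e-13
P = 2.1726e+09 W

2.1726e+09


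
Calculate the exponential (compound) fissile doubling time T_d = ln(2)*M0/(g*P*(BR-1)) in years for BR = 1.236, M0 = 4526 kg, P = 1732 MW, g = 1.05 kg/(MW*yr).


Breeding gain G = BR - 1 = 1.236 - 1 = 0.236
Fissile production rate = g * P * G = 1.05 * 1732 * 0.236 = 429.1896 kg/yr
T_d = ln(2) * M0 / (g * P * G)
T_d = ln(2) * 4526 / 429.1896 = 7.3096 yr

7.3096


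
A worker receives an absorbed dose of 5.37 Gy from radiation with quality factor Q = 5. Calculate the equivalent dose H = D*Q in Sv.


H = D * Q
H = 5.37 * 5
H = 26.850 Sv

26.850


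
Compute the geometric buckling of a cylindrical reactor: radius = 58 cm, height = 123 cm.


B^2 = (2.405/R)^2 + (pi/H)^2
B^2 = (2.405/58)^2 + (pi/123)^2
B^2 = 0.0023718 /cm^2

0.0023718


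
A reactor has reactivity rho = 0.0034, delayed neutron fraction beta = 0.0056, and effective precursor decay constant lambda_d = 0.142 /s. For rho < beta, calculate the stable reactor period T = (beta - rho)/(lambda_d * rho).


T = (beta - rho) / (lambda_d * rho)
T = (0.0056 - 0.0034) / (0.142 * 0.0034)
T = 4.5568 s

4.5568


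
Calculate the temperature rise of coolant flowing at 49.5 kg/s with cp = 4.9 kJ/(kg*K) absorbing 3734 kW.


dT = Q / (m_dot * cp)
dT = 3734 / (49.5 * 4.9)
dT = 15.395 C

15.395


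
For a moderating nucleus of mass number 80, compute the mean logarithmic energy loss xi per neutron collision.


xi = 1 + (A-1)^2/(2A) * ln((A-1)/(A+1))
xi = 1 + (80-1)^2/(2*80) * ln((80-1)/(80 +1))
xi = 0.024793

0.024793


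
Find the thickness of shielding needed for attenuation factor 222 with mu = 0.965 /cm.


x = ln(factor) / mu
x = ln(222) / 0.965
x = 5.5986 cm

5.5986


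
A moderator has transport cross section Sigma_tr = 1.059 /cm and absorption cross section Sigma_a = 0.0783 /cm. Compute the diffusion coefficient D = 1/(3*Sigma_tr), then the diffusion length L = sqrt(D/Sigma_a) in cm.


D = 1 / (3 * Sigma_tr) = 1 / (3 * 1.059) = 0.3147624 cm
L = sqrt(D / Sigma_a)
L = sqrt(0.3147624 / 0.0783)
L = 2.0050 cm

2.0050


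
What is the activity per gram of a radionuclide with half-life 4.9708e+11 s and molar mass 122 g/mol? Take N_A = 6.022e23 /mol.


lambda = ln(2) / t_half = ln(2) / 4.9708e+11 = 1.394438e-12 /s
SA = lambda * N_A / M
SA = 1.394438e-12 * 6.022e23 / 122
SA = 6.8830e+09 Bq/g

6.8830e+09


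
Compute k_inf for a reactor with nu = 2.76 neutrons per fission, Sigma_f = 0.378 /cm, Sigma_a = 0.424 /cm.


k_inf = nu * Sigma_f / Sigma_a
k_inf = 2.76 * 0.378 / 0.424
k_inf = 2.4606

2.4606


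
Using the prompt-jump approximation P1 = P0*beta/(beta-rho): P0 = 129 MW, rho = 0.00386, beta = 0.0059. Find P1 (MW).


P1/P0 = beta / (beta - rho)
P1/P0 = 0.0059 / (0.0059 - 0.00386) = 2.892157
P1 = 129 * 2.892157 = 373.09 MW

373.09


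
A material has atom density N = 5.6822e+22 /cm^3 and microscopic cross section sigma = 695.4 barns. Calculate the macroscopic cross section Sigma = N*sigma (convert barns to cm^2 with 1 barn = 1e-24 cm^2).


Sigma = N * sigma_barns * 1e-24
Sigma = 5.6822e+22 * 695.4 * 1e-24
Sigma = 39.514 /cm

39.514


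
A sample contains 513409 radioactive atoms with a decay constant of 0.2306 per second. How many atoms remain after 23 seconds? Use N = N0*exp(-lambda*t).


N = N0 * exp(-lambda * t)
N = 513409 * exp(-0.2306 * 23)
N = 2553.0

2553.0


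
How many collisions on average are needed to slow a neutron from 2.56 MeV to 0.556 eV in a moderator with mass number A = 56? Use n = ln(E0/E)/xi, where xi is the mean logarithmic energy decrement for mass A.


xi = 1 + (A-1)^2/(2A)*ln((A-1)/(A+1)) = 0.03529286 (for A = 56)
n = ln(E0/E) / xi
n = ln(2.56e6 / 0.556) / 0.03529286
n = ln(4.604317e+06) / 0.03529286 = 434.72

434.72


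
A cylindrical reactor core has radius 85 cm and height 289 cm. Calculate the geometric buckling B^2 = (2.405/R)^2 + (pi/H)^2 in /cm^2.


B^2 = (2.405/R)^2 + (pi/H)^2
B^2 = (2.405/85)^2 + (pi/289)^2
B^2 = 9.1873e-04 /cm^2

9.1873e-04


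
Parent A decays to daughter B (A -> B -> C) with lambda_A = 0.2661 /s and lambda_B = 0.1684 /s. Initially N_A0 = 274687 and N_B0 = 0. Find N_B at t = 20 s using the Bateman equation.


N_B(t) = lambda_A * N_A0 / (lambda_B - lambda_A) * [exp(-lambda_A*t) - exp(-lambda_B*t)]
exp(-0.2661*20) = 0.004882978; exp(-0.1684*20) = 0.03445849
N_B = 0.2661 * 274687 / (0.1684 - 0.2661) * (0.004882978 - 0.03445849)
N_B = 22127

22127


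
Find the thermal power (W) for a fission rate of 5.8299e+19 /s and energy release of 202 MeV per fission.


P = fission_rate * E_MeV * 1.602e-13
P = 5.8299e+19 * 202 * 1.602e-13
P = 1.8866e+09 W

1.8866e+09


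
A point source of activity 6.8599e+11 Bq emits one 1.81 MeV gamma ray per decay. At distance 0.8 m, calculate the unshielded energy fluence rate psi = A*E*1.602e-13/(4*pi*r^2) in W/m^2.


psi = A * E * 1.602e-13 / (4*pi*r^2)
psi = 6.8599e+11 * 1.81 * 1.602e-13 / (4*pi*0.8^2)
psi = 0.024733 W/m^2

0.024733


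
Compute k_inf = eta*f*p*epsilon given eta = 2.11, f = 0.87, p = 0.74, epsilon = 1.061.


k_inf = eta * f * p * epsilon
k_inf = 2.11 * 0.87 * 0.74 * 1.061
k_inf = 1.4413

1.4413


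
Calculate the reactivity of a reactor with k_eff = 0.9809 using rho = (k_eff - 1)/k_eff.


rho = (k_eff - 1) / k_eff
rho = (0.9809 - 1) / 0.9809
rho = -0.019472

-0.019472


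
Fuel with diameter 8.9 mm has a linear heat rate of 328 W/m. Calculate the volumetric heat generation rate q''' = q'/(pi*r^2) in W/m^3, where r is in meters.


r = D / 2 / 1000 = 8.9 / 2 / 1000 = 0.00445 m
q''' = q' / (pi * r^2)
q''' = 328 / (pi * 0.00445^2)
q''' = 5.2723e+06 W/m^3

5.2723e+06


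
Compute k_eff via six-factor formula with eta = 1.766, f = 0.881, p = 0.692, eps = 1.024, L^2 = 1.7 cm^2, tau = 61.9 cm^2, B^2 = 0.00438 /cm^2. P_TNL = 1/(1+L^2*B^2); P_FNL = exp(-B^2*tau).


k_inf = eta*f*p*eps = 1.766*0.881*0.692*1.024 = 1.102485
P_TNL = 1/(1 + L^2*B^2) = 1/(1 + 1.7*0.00438) = 0.9926090
P_FNL = exp(-B^2*tau) = exp(-0.00438*61.9) = 0.7625235
k_eff = k_inf * P_TNL * P_FNL = 1.102485 * 0.9926090 * 0.7625235
k_eff = 0.83446

0.83446


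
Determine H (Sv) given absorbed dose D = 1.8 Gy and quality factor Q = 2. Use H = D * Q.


H = D * Q
H = 1.8 * 2
H = 3.6000 Sv

3.6000


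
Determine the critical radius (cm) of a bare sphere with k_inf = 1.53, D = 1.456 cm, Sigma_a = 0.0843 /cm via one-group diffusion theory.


L^2 = D / Sigma_a = 1.456 / 0.0843 = 17.27165 cm^2
B_m^2 = (k_inf - 1) / L^2 = (1.53 - 1) / 17.27165 = 0.03068612 /cm^2
For a bare sphere: B_g = pi/R, so R_c = pi / sqrt(B_m^2)
R_c = pi / sqrt(0.03068612) = 17.934 cm

17.934


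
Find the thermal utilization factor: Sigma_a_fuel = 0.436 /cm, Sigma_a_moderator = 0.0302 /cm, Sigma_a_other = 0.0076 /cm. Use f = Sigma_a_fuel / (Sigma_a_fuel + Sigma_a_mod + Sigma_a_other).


f = Sigma_a_fuel / (Sigma_a_fuel + Sigma_a_mod + Sigma_a_other)
f = 0.436 / (0.436 + 0.0302 + 0.0076)
f = 0.92022

0.92022


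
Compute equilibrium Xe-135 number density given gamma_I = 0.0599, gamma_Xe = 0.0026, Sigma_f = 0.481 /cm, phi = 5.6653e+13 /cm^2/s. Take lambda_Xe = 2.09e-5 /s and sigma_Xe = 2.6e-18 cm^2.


Xe_eq = (gamma_I + gamma_Xe) * Sigma_f * phi / (lambda_Xe + sigma_Xe * phi)
Numerator = (0.0599 + 0.0026) * 0.481 * 5.6653e+13 = 1.703131e+12
Denominator = 2.09e-5 + 2.6e-18 * 5.6653e+13 = 1.681978e-04
Xe_eq = 1.703131e+12 / 1.681978e-04 = 1.0126e+16 /cm^3

1.0126e+16


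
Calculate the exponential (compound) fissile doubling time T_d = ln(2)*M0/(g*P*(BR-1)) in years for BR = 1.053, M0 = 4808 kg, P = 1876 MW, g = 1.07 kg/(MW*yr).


Breeding gain G = BR - 1 = 1.053 - 1 = 0.053
Fissile production rate = g * P * G = 1.07 * 1876 * 0.053 = 106.38796 kg/yr
T_d = ln(2) * M0 / (g * P * G)
T_d = ln(2) * 4808 / 106.38796 = 31.325 yr

31.325


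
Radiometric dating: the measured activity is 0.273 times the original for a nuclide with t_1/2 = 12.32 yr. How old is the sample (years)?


lambda = ln(2) / t_half = ln(2) / 12.32 = 0.05626195 /yr
t = -ln(A/A0) / lambda
t = -ln(0.273) / 0.05626195
t = 23.076 yr

23.076


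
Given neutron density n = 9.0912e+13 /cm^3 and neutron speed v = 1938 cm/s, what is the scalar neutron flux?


phi = n * v
phi = 9.0912e+13 * 1938
phi = 1.7619e+17 /cm^2/s

1.7619e+17


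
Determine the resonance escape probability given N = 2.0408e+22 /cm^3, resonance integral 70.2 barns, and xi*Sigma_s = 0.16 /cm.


p = exp(-N * I * 1e-24 / (xi*Sigma_s))
p = exp(-2.0408e+22 * 70.2 * 1e-24 / 0.16)
p = 1.2922e-04

1.2922e-04


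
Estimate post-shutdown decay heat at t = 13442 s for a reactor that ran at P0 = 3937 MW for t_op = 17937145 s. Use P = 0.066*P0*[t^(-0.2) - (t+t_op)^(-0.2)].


P/P0 = 0.066 * [t^(-0.2) - (t + t_op)^(-0.2)]
P/P0 = 0.066 * [13442^(-0.2) - (13442 + 17937145)^(-0.2)]
P/P0 = 0.066 * [0.1493851 - 0.03541476] = 0.007522042
P = 3937 * 0.007522042 = 29.614 MW

29.614


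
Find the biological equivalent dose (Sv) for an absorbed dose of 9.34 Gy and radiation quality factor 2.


H = D * Q
H = 9.34 * 2
H = 18.680 Sv

18.680


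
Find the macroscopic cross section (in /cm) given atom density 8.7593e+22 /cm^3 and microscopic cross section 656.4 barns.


Sigma = N * sigma_barns * 1e-24
Sigma = 8.7593e+22 * 656.4 * 1e-24
Sigma = 57.496 /cm

57.496


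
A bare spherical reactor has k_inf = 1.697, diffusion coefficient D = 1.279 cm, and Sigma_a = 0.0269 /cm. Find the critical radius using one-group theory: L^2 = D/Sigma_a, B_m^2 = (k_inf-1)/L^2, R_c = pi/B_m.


L^2 = D / Sigma_a = 1.279 / 0.0269 = 47.54647 cm^2
B_m^2 = (k_inf - 1) / L^2 = (1.697 - 1) / 47.54647 = 0.01465934 /cm^2
For a bare sphere: B_g = pi/R, so R_c = pi / sqrt(B_m^2)
R_c = pi / sqrt(0.01465934) = 25.947 cm

25.947


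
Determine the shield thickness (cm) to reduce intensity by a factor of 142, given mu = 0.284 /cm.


x = ln(factor) / mu
x = ln(142) / 0.284
x = 17.450 cm

17.450


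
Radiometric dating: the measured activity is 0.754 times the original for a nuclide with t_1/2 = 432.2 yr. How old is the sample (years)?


lambda = ln(2) / t_half = ln(2) / 432.2 = 0.001603765 /yr
t = -ln(A/A0) / lambda
t = -ln(0.754) / 0.001603765
t = 176.06 yr

176.06


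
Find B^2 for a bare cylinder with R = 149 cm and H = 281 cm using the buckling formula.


B^2 = (2.405/R)^2 + (pi/H)^2
B^2 = (2.405/149)^2 + (pi/281)^2
B^2 = 3.8552e-04 /cm^2

3.8552e-04


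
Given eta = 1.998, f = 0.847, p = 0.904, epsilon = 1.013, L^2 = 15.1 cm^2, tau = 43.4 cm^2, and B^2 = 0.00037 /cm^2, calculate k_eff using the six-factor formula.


k_inf = eta*f*p*eps = 1.998*0.847*0.904*1.013 = 1.549733
P_TNL = 1/(1 + L^2*B^2) = 1/(1 + 15.1*0.00037) = 0.9944440
P_FNL = exp(-B^2*tau) = exp(-0.00037*43.4) = 0.9840702
k_eff = k_inf * P_TNL * P_FNL = 1.549733 * 0.9944440 * 0.9840702
k_eff = 1.5166

1.5166


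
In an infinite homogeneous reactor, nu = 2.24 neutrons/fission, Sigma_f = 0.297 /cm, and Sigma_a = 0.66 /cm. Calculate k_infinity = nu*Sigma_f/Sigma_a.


k_inf = nu * Sigma_f / Sigma_a
k_inf = 2.24 * 0.297 / 0.66
k_inf = 1.0080

1.0080


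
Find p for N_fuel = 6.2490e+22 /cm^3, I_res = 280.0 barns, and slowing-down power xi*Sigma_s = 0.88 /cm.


p = exp(-N * I * 1e-24 / (xi*Sigma_s))
p = exp(-6.2490e+22 * 280.0 * 1e-24 / 0.88)
p = 2.3166e-09

2.3166e-09


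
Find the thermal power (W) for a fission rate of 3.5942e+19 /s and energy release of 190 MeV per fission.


P = fission_rate * E_MeV * 1.602e-13
P = 3.5942e+19 * 190 * 1.602e-13
P = 1.0940e+09 W

1.0940e+09


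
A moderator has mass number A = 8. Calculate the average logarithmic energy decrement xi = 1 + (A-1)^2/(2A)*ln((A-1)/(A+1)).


xi = 1 + (A-1)^2/(2A) * ln((A-1)/(A+1))
xi = 1 + (8-1)^2/(2*8) * ln((8-1)/(8 +1))
xi = 0.23035

0.23035


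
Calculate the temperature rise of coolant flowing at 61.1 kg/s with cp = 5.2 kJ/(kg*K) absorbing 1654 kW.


dT = Q / (m_dot * cp)
dT = 1654 / (61.1 * 5.2)
dT = 5.2058 C

5.2058


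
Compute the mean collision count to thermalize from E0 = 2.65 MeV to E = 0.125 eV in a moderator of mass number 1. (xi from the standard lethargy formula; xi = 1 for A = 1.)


xi = 1 + (A-1)^2/(2A)*ln((A-1)/(A+1)) = 1 (for A = 1)
n = ln(E0/E) / xi
n = ln(2.65e6 / 0.125) / 1
n = ln(2.120000e+07) / 1 = 16.870

16.870


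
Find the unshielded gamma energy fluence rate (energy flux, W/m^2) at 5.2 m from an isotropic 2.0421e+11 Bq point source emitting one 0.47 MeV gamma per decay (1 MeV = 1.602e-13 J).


psi = A * E * 1.602e-13 / (4*pi*r^2)
psi = 2.0421e+11 * 0.47 * 1.602e-13 / (4*pi*5.2^2)
psi = 4.5250e-05 W/m^2

4.5250e-05


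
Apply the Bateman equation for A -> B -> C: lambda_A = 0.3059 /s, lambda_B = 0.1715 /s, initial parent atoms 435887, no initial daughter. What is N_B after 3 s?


N_B(t) = lambda_A * N_A0 / (lambda_B - lambda_A) * [exp(-lambda_A*t) - exp(-lambda_B*t)]
exp(-0.3059*3) = 0.3994367; exp(-0.1715*3) = 0.5977994
N_B = 0.3059 * 435887 / (0.1715 - 0.3059) * (0.3994367 - 0.5977994)
N_B = 196795

196795


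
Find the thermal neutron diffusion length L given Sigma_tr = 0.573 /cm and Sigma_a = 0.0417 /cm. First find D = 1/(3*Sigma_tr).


D = 1 / (3 * Sigma_tr) = 1 / (3 * 0.573) = 0.5817336 cm
L = sqrt(D / Sigma_a)
L = sqrt(0.5817336 / 0.0417)
L = 3.7350 cm

3.7350


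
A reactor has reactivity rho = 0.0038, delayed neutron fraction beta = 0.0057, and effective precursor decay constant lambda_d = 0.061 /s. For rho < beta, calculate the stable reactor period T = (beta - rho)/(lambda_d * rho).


T = (beta - rho) / (lambda_d * rho)
T = (0.0057 - 0.0038) / (0.061 * 0.0038)
T = 8.1967 s

8.1967


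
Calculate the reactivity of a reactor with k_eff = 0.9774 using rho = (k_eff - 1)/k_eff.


rho = (k_eff - 1) / k_eff
rho = (0.9774 - 1) / 0.9774
rho = -0.023123

-0.023123


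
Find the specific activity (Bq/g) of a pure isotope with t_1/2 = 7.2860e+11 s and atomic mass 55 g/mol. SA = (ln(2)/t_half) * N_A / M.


lambda = ln(2) / t_half = ln(2) / 7.2860e+11 = 9.513412e-13 /s
SA = lambda * N_A / M
SA = 9.513412e-13 * 6.022e23 / 55
SA = 1.0416e+10 Bq/g

1.0416e+10


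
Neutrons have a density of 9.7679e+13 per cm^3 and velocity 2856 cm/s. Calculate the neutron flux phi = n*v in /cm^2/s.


phi = n * v
phi = 9.7679e+13 * 2856
phi = 2.7897e+17 /cm^2/s

2.7897e+17


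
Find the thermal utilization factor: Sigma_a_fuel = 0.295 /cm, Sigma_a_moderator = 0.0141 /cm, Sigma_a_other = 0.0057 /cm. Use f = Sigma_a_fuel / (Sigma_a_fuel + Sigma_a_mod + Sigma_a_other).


f = Sigma_a_fuel / (Sigma_a_fuel + Sigma_a_mod + Sigma_a_other)
f = 0.295 / (0.295 + 0.0141 + 0.0057)
f = 0.93710

0.93710


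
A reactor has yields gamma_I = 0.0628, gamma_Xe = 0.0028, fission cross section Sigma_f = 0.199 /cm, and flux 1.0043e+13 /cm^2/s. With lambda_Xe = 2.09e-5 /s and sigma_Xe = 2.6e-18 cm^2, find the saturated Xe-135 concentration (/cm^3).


Xe_eq = (gamma_I + gamma_Xe) * Sigma_f * phi / (lambda_Xe + sigma_Xe * phi)
Numerator = (0.0628 + 0.0028) * 0.199 * 1.0043e+13 = 1.311053e+11
Denominator = 2.09e-5 + 2.6e-18 * 1.0043e+13 = 4.701180e-05
Xe_eq = 1.311053e+11 / 4.701180e-05 = 2.7888e+15 /cm^3

2.7888e+15


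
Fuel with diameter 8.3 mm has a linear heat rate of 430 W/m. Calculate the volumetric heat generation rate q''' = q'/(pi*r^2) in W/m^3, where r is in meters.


r = D / 2 / 1000 = 8.3 / 2 / 1000 = 0.00415 m
q''' = q' / (pi * r^2)
q''' = 430 / (pi * 0.00415^2)
q''' = 7.9474e+06 W/m^3

7.9474e+06


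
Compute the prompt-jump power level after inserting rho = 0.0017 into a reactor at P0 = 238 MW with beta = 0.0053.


P1/P0 = beta / (beta - rho)
P1/P0 = 0.0053 / (0.0053 - 0.0017) = 1.472222
P1 = 238 * 1.472222 = 350.39 MW

350.39


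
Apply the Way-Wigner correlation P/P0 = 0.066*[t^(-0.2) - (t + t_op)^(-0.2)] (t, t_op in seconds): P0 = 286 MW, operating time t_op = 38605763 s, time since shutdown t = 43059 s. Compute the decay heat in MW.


P/P0 = 0.066 * [t^(-0.2) - (t + t_op)^(-0.2)]
P/P0 = 0.066 * [43059^(-0.2) - (43059 + 38605763)^(-0.2)]
P/P0 = 0.066 * [0.1183552 - 0.03037895] = 0.005806432
P = 286 * 0.005806432 = 1.6606 MW

1.6606


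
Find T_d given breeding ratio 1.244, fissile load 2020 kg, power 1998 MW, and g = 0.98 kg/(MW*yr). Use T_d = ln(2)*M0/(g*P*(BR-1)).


Breeding gain G = BR - 1 = 1.244 - 1 = 0.244
Fissile production rate = g * P * G = 0.98 * 1998 * 0.244 = 477.76176 kg/yr
T_d = ln(2) * M0 / (g * P * G)
T_d = ln(2) * 2020 / 477.76176 = 2.9307 yr

2.9307


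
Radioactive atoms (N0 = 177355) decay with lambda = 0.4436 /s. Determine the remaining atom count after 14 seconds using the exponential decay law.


N = N0 * exp(-lambda * t)
N = 177355 * exp(-0.4436 * 14)
N = 356.21

356.21


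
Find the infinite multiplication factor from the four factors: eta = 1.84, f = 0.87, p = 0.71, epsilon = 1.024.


k_inf = eta * f * p * epsilon
k_inf = 1.84 * 0.87 * 0.71 * 1.024
k_inf = 1.1638

1.1638


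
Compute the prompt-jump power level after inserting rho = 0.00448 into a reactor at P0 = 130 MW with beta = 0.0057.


P1/P0 = beta / (beta - rho)
P1/P0 = 0.0057 / (0.0057 - 0.00448) = 4.672131
P1 = 130 * 4.672131 = 607.38 MW

607.38


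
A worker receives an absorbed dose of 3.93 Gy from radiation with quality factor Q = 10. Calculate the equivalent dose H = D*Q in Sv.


H = D * Q
H = 3.93 * 10
H = 39.300 Sv

39.300


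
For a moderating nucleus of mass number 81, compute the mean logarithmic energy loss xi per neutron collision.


xi = 1 + (A-1)^2/(2A) * ln((A-1)/(A+1))
xi = 1 + (81-1)^2/(2*81) * ln((81-1)/(81 +1))
xi = 0.024489

0.024489


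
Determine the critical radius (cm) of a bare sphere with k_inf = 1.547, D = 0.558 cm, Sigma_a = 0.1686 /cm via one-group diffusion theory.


L^2 = D / Sigma_a = 0.558 / 0.1686 = 3.309609 cm^2
B_m^2 = (k_inf - 1) / L^2 = (1.547 - 1) / 3.309609 = 0.1652763 /cm^2
For a bare sphere: B_g = pi/R, so R_c = pi / sqrt(B_m^2)
R_c = pi / sqrt(0.1652763) = 7.7276 cm

7.7276


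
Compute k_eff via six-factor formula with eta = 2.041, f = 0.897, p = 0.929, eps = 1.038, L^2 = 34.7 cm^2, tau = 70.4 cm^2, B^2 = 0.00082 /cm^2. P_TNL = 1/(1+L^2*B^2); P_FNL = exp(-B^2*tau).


k_inf = eta*f*p*eps = 2.041*0.897*0.929*1.038 = 1.765422
P_TNL = 1/(1 + L^2*B^2) = 1/(1 + 34.7*0.00082) = 0.9723332
P_FNL = exp(-B^2*tau) = exp(-0.00082*70.4) = 0.9439067
k_eff = k_inf * P_TNL * P_FNL = 1.765422 * 0.9723332 * 0.9439067
k_eff = 1.6203

1.6203


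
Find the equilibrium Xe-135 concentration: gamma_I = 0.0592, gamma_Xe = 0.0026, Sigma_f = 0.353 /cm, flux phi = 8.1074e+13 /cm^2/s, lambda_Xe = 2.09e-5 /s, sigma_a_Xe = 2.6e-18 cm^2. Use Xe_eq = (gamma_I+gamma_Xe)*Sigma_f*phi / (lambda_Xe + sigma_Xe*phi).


Xe_eq = (gamma_I + gamma_Xe) * Sigma_f * phi / (lambda_Xe + sigma_Xe * phi)
Numerator = (0.0592 + 0.0026) * 0.353 * 8.1074e+13 = 1.768662e+12
Denominator = 2.09e-5 + 2.6e-18 * 8.1074e+13 = 2.316924e-04
Xe_eq = 1.768662e+12 / 2.316924e-04 = 7.6337e+15 /cm^3

7.6337e+15


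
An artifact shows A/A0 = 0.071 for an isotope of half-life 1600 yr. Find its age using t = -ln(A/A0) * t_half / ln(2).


lambda = ln(2) / t_half = ln(2) / 1600 = 4.332170e-04 /yr
t = -ln(A/A0) / lambda
t = -ln(0.071) / 4.332170e-04
t = 6105.7 yr

6105.7


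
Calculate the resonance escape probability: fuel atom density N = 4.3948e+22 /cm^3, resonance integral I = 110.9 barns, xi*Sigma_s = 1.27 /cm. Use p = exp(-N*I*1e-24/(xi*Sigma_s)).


p = exp(-N * I * 1e-24 / (xi*Sigma_s))
p = exp(-4.3948e+22 * 110.9 * 1e-24 / 1.27)
p = 0.021544

0.021544


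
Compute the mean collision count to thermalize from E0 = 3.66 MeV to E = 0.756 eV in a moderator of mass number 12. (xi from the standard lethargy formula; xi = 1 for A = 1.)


xi = 1 + (A-1)^2/(2A)*ln((A-1)/(A+1)) = 0.1577690 (for A = 12)
n = ln(E0/E) / xi
n = ln(3.66e6 / 0.756) / 0.1577690
n = ln(4.841270e+06) / 0.1577690 = 97.565

97.565


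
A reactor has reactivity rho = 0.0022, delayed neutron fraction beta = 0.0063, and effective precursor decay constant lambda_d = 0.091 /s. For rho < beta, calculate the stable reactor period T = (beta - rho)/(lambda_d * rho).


T = (beta - rho) / (lambda_d * rho)
T = (0.0063 - 0.0022) / (0.091 * 0.0022)
T = 20.480 s

20.480


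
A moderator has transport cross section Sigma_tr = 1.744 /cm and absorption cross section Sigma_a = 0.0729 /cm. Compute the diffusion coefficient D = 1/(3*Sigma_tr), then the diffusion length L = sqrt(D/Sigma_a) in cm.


D = 1 / (3 * Sigma_tr) = 1 / (3 * 1.744) = 0.1911315 cm
L = sqrt(D / Sigma_a)
L = sqrt(0.1911315 / 0.0729)
L = 1.6192 cm

1.6192


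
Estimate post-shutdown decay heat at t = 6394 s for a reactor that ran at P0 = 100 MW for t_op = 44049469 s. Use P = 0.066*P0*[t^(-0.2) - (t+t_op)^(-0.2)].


P/P0 = 0.066 * [t^(-0.2) - (t + t_op)^(-0.2)]
P/P0 = 0.066 * [6394^(-0.2) - (6394 + 44049469)^(-0.2)]
P/P0 = 0.066 * [0.1733187 - 0.02959370] = 0.009485850
P = 100 * 0.009485850 = 0.94859 MW

0.94859


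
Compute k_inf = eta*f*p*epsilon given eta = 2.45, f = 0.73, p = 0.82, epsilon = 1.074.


k_inf = eta * f * p * epsilon
k_inf = 2.45 * 0.73 * 0.82 * 1.074
k_inf = 1.5751

1.5751


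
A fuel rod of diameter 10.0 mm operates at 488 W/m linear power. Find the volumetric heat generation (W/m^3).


r = D / 2 / 1000 = 10.0 / 2 / 1000 = 0.005 m
q''' = q' / (pi * r^2)
q''' = 488 / (pi * 0.005^2)
q''' = 6.2134e+06 W/m^3

6.2134e+06


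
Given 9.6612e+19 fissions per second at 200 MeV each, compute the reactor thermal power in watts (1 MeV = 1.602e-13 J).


P = fission_rate * E_MeV * 1.602e-13
P = 9.6612e+19 * 200 * 1.602e-13
P = 3.0954e+09 W

3.0954e+09
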